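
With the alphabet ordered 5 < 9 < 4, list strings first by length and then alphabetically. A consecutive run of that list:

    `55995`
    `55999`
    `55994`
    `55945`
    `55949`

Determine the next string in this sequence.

55944

The successor of 55949 increments the rightmost position that isn't already 4 and resets every position after it to 5.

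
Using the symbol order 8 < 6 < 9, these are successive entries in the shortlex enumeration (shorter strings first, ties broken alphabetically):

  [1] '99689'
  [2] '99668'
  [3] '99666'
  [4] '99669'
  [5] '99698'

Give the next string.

The successor of 99698 increments the rightmost position that isn't already 9 and resets every position after it to 8.

99696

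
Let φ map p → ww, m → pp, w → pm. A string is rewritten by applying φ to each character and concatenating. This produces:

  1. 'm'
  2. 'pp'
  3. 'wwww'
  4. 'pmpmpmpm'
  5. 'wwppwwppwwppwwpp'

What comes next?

pmpmwwwwpmpmwwwwpmpmwwwwpmpmwwww

φ(wwppwwppwwppwwpp) expands symbol-by-symbol to pm pm ww ww pm pm ww ww pm pm ww ww pm pm ww ww; joining the 16 pieces gives the next term.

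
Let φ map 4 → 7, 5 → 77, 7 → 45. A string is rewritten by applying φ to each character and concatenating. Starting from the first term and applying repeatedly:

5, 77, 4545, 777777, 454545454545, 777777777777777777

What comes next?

Rewriting the 18 symbols of 777777777777777777 one by one yields 45 45 45 45 45 45 45 45 45 45 45 45 45 45 45 45 45 45; concatenated:

454545454545454545454545454545454545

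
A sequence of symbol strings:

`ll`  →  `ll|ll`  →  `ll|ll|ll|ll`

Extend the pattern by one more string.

s(k+1) = s(k)·|·s(k) — each term doubles the last with '|' between the halves.
So the next term is two copies of ll|ll|ll|ll with '|' between the halves.

ll|ll|ll|ll|ll|ll|ll|ll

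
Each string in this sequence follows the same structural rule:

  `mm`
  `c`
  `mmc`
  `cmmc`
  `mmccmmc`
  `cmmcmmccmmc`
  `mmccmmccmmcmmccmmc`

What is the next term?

Each term (from the third on) is the two preceding terms concatenated in order: term 3 = mm·c = mmc.
Continuing: cmmcmmccmmc · mmccmmccmmcmmccmmc gives term 8.

cmmcmmccmmcmmccmmccmmcmmccmmc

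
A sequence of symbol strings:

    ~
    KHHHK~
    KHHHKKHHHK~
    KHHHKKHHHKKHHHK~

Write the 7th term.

The strings grow by a fixed prefix KHHHK each time.
From KHHHKKHHHKKHHHK~, 3 further steps: KHHHKKHHHKKHHHK~ → KHHHKKHHHKKHHHKKHHHK~ → KHHHKKHHHKKHHHKKHHHKKHHHK~ → (answer).

KHHHKKHHHKKHHHKKHHHKKHHHKKHHHK~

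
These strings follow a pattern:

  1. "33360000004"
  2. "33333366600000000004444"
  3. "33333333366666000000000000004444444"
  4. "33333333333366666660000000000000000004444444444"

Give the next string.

33333333333333366666666600000000000000000000004444444444444

The n-th term is 3n 3's then 2n-1 6's then 4n+2 0's then 3n-2 4's (n = 1, 2, …).
For the next term, n = 5, so the run lengths are 15, 9, 22, 13.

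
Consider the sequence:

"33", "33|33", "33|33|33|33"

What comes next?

Every step duplicates the string with '|' between the halves.
Doubling 33|33|33|33 with '|' between the halves:

33|33|33|33|33|33|33|33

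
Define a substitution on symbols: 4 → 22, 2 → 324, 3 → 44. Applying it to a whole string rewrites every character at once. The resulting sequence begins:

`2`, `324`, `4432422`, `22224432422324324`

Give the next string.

φ(22224432422324324) expands symbol-by-symbol to 324 324 324 324 22 22 44 324 22 324 324 44 324 22 44 324 22; joining the 17 pieces gives the next term.

3243243243242222443242232432444324224432422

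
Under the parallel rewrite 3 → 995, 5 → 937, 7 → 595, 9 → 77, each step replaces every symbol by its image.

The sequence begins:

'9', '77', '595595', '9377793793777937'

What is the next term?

77995595595595779955957799559559559577995595

Applying the rule to each of the 16 symbols of 9377793793777937 gives the pieces 77 995 595 595 595 77 995 595 77 995 595 595 595 77 995 595, which concatenate to the answer.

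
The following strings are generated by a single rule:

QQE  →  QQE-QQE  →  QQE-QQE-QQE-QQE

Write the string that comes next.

s(k+1) = s(k)·-·s(k) — each term doubles the last with '-' between the halves.
Doubling QQE-QQE-QQE-QQE with '-' between the halves:

QQE-QQE-QQE-QQE-QQE-QQE-QQE-QQE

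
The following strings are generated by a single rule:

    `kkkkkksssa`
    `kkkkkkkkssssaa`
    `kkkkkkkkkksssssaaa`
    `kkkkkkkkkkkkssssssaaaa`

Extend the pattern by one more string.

kkkkkkkkkkkkkksssssssaaaaa

Each string has the form k^{2n+2} s^{n+1} a^{n-1}, where the shown terms are n = 2, 3, 4, 5.
For the next term, n = 6, so the run lengths are 14, 7, 5.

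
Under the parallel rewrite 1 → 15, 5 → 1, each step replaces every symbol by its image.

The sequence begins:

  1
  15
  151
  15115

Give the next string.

Rewriting each symbol of 15115: 1→15, 5→1, 1→15, 1→15, 5→1, which concatenates to 15 1 15 15 1.

15115151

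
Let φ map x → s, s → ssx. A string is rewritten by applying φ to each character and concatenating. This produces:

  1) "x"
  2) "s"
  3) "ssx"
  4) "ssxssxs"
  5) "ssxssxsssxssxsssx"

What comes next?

Replace each of the 17 characters of ssxssxsssxssxsssx in place — ssx ssx s ssx ssx s ssx ssx ssx s ssx ssx s ssx ssx ssx s — and concatenate.

ssxssxsssxssxsssxssxssxsssxssxsssxssxssxs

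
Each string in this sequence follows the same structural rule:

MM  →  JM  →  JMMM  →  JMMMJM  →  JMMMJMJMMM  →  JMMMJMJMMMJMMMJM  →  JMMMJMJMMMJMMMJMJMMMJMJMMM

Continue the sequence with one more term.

Each term (from the third on) is the previous term followed by the one before it: term 3 = JM·MM = JMMM.
Continuing: JMMMJMJMMMJMMMJMJMMMJMJMMM · JMMMJMJMMMJMMMJM gives term 8.

JMMMJMJMMMJMMMJMJMMMJMJMMMJMMMJMJMMMJMMMJM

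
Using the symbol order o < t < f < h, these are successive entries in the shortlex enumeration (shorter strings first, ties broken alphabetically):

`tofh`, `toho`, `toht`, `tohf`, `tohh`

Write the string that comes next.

ttoo

Find the rightmost character of tohh below h, bump it to the next letter, and reset everything to its right to o.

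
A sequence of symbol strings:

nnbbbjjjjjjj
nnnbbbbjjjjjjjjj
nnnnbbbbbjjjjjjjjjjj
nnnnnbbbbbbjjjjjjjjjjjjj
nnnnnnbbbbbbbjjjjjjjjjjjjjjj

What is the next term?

nnnnnnnbbbbbbbbjjjjjjjjjjjjjjjjj

Term n consists of n-1 n's, followed by n b's, followed by 2n+1 j's, where the shown terms are n = 3, 4, 5, 6, 7.
For the next term, n = 8, so the run lengths are 7, 8, 17.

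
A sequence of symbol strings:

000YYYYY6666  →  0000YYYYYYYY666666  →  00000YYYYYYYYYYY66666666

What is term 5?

Reading off run lengths: 0 runs 3, 4, 5; Y runs 5, 8, 11; 6 runs 4, 6, 8 — each is linear in n (n = 1, 2, …).
At n = 5 the blocks have lengths 7, 17, 12.

0000000YYYYYYYYYYYYYYYYY666666666666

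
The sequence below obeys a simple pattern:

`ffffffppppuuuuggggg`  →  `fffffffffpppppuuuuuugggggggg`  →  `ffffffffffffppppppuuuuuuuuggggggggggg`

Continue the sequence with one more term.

fffffffffffffffpppppppuuuuuuuuuugggggggggggggg

Term n consists of 3n+3 f's, followed by n+3 p's, followed by 2n+2 u's, followed by 3n+2 g's (n = 1, 2, …).
At n = 4 the blocks have lengths 15, 7, 10, 14.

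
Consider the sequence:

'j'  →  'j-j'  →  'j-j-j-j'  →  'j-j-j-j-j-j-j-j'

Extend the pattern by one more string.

j-j-j-j-j-j-j-j-j-j-j-j-j-j-j-j

Every step duplicates the string with '-' between the halves.
One more doubling of j-j-j-j-j-j-j-j gives the answer.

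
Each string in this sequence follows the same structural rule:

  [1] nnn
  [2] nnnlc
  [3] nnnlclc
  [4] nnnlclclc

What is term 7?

Each term is the previous one with lc appended.
From nnnlclclc, 3 further steps: nnnlclclc → nnnlclclclc → nnnlclclclclc → (answer).

nnnlclclclclclc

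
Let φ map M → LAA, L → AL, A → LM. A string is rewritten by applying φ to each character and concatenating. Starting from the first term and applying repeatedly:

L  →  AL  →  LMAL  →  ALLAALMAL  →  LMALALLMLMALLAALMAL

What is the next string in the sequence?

Replace each of the 19 characters of LMALALLMLMALLAALMAL in place — AL LAA LM AL LM AL AL LAA AL LAA LM AL AL LM LM AL LAA LM AL — and concatenate.

ALLAALMALLMALALLAAALLAALMALALLMLMALLAALMAL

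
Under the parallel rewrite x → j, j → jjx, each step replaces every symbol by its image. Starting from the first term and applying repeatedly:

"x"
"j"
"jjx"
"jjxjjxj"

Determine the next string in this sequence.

jjxjjxjjjxjjxjjjx

Apply φ to jjxjjxj symbol by symbol: j→jjx, j→jjx, x→j, j→jjx, j→jjx, x→j, j→jjx; joined: jjx jjx j jjx jjx j jjx.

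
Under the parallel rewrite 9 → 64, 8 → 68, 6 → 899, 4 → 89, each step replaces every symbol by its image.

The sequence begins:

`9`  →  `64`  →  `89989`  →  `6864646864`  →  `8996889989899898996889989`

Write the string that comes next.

φ(8996889989899898996889989) expands symbol-by-symbol to 68 64 64 899 68 68 64 64 68 64 68 64 64 68 64 68 64 64 899 68 68 64 64 68 64; joining the 25 pieces gives the next term.

6864648996868646468646864646864686464899686864646864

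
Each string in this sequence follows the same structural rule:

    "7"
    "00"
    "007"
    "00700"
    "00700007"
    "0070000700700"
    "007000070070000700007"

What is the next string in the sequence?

0070000700700007000070070000700700

From term 3 onward, concatenate the last term with the second-to-last: 00·7 = 007, 007·00 = 00700, …
So term 8 is 007000070070000700007·0070000700700.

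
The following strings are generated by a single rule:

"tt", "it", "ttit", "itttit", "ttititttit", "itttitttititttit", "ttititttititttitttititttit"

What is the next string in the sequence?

itttitttititttitttititttititttitttititttit

This is a Fibonacci-style word recurrence s(k) = s(k−2)·s(k−1): e.g. tt·it = ttit.
So term 8 is itttitttititttit·ttititttititttitttititttit.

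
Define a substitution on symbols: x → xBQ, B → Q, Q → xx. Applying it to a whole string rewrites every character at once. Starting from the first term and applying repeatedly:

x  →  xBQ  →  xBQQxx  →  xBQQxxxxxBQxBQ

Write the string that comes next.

Replace each of the 14 characters of xBQQxxxxxBQxBQ in place — xBQ Q xx xx xBQ xBQ xBQ xBQ xBQ Q xx xBQ Q xx — and concatenate.

xBQQxxxxxBQxBQxBQxBQxBQQxxxBQQxx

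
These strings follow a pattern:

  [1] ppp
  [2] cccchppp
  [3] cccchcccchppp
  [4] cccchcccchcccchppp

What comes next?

Each term is the previous one with cccch prepended.
So the next term is cccch·cccchcccchcccchppp.

cccchcccchcccchcccchppp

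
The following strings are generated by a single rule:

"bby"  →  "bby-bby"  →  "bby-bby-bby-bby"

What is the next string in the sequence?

Each string is two copies of the previous one joined by '-'.
Doubling bby-bby-bby-bby with '-' between the halves:

bby-bby-bby-bby-bby-bby-bby-bby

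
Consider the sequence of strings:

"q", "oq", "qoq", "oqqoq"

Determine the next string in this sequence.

qoqoqqoq

From term 3 onward, concatenate the second-to-last term with the last: q·oq = qoq, oq·qoq = oqqoq, …
Continuing: qoq · oqqoq gives term 5.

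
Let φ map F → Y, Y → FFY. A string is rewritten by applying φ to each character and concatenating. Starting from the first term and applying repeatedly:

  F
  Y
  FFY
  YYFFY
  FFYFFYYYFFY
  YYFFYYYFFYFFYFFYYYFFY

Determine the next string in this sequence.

Replace each of the 21 characters of YYFFYYYFFYFFYFFYYYFFY in place — FFY FFY Y Y FFY FFY FFY Y Y FFY Y Y FFY Y Y FFY FFY FFY Y Y FFY — and concatenate.

FFYFFYYYFFYFFYFFYYYFFYYYFFYYYFFYFFYFFYYYFFY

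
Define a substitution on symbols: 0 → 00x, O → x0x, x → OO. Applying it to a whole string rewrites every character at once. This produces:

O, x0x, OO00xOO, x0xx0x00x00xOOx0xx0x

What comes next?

OO00xOOOO00xOO00x00xOO00x00xOOx0xx0xOO00xOOOO00xOO

Applying the rule to each of the 20 symbols of x0xx0x00x00xOOx0xx0x gives the pieces OO 00x OO OO 00x OO 00x 00x OO 00x 00x OO x0x x0x OO 00x OO OO 00x OO, which concatenate to the answer.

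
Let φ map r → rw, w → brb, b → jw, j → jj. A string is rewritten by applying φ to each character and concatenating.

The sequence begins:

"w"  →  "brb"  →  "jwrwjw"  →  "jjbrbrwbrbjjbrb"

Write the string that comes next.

Rewriting the 15 symbols of jjbrbrwbrbjjbrb one by one yields jj jj jw rw jw rw brb jw rw jw jj jj jw rw jw; concatenated:

jjjjjwrwjwrwbrbjwrwjwjjjjjwrwjw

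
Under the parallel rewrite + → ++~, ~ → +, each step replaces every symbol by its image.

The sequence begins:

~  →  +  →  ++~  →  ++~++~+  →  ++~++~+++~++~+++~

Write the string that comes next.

Rewriting the 17 symbols of ++~++~+++~++~+++~ one by one yields ++~ ++~ + ++~ ++~ + ++~ ++~ ++~ + ++~ ++~ + ++~ ++~ ++~ +; concatenated:

++~++~+++~++~+++~++~++~+++~++~+++~++~++~+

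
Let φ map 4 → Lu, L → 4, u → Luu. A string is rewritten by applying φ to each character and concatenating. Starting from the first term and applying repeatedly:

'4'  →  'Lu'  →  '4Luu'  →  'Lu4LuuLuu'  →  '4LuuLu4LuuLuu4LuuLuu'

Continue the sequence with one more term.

Lu4LuuLuu4LuuLu4LuuLuu4LuuLuuLu4LuuLuu4LuuLuu

Replace each of the 20 characters of 4LuuLu4LuuLuu4LuuLuu in place — Lu 4 Luu Luu 4 Luu Lu 4 Luu Luu 4 Luu Luu Lu 4 Luu Luu 4 Luu Luu — and concatenate.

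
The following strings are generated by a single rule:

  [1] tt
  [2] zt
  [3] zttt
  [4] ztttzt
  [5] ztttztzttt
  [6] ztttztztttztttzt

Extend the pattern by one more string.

From term 3 onward, concatenate the last term with the second-to-last: zt·tt = zttt, zttt·zt = ztttzt, …
Continuing: ztttztztttztttzt · ztttztzttt gives term 7.

ztttztztttztttztztttztzttt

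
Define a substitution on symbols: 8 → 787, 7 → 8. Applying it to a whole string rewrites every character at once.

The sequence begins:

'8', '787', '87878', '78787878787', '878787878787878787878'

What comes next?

7878787878787878787878787878787878787878787

φ(878787878787878787878) expands symbol-by-symbol to 787 8 787 8 787 8 787 8 787 8 787 8 787 8 787 8 787 8 787 8 787; joining the 21 pieces gives the next term.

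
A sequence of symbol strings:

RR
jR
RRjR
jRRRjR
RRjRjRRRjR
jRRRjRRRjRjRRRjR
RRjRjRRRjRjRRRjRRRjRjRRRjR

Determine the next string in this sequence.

Each term (from the third on) is the two preceding terms concatenated in order: term 3 = RR·jR = RRjR.
So term 8 is jRRRjRRRjRjRRRjR·RRjRjRRRjRjRRRjRRRjRjRRRjR.

jRRRjRRRjRjRRRjRRRjRjRRRjRjRRRjRRRjRjRRRjR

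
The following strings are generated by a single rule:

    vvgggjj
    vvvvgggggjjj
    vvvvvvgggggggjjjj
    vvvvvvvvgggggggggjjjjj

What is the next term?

Term n consists of 2n v's, followed by 2n+1 g's, followed by n+1 j's (n = 1, 2, …).
For the next term, n = 5, so the run lengths are 10, 11, 6.

vvvvvvvvvvgggggggggggjjjjjj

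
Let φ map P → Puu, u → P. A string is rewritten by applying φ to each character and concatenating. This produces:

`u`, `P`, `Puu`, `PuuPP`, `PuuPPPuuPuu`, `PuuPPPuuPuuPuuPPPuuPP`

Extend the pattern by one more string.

Applying the rule to each of the 21 symbols of PuuPPPuuPuuPuuPPPuuPP gives the pieces Puu P P Puu Puu Puu P P Puu P P Puu P P Puu Puu Puu P P Puu Puu, which concatenate to the answer.

PuuPPPuuPuuPuuPPPuuPPPuuPPPuuPuuPuuPPPuuPuu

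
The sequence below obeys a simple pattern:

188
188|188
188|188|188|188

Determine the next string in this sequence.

s(k+1) = s(k)·|·s(k) — each term doubles the last with '|' between the halves.
One more doubling of 188|188|188|188 gives the answer.

188|188|188|188|188|188|188|188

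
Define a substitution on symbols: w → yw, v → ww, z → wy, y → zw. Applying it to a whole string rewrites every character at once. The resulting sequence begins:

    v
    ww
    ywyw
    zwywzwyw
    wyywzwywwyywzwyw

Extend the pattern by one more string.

ywzwzwywwyywzwywywzwzwywwyywzwyw

Replace each of the 16 characters of wyywzwywwyywzwyw in place — yw zw zw yw wy yw zw yw yw zw zw yw wy yw zw yw — and concatenate.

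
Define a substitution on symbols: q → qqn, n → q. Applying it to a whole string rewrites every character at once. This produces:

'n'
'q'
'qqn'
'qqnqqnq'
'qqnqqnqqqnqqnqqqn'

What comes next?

Rewriting the 17 symbols of qqnqqnqqqnqqnqqqn one by one yields qqn qqn q qqn qqn q qqn qqn qqn q qqn qqn q qqn qqn qqn q; concatenated:

qqnqqnqqqnqqnqqqnqqnqqnqqqnqqnqqqnqqnqqnq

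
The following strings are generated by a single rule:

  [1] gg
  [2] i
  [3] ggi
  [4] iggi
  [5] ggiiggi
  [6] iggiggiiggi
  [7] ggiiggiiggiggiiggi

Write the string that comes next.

iggiggiiggiggiiggiiggiggiiggi

This is a Fibonacci-style word recurrence s(k) = s(k−2)·s(k−1): e.g. gg·i = ggi.
Continuing: iggiggiiggi · ggiiggiiggiggiiggi gives term 8.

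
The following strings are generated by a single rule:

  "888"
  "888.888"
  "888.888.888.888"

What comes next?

Every step duplicates the string with '.' between the halves.
One more doubling of 888.888.888.888 gives the answer.

888.888.888.888.888.888.888.888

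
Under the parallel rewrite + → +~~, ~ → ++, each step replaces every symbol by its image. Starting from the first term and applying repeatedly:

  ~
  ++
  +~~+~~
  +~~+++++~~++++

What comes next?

Applying the rule to each of the 14 symbols of +~~+++++~~++++ gives the pieces +~~ ++ ++ +~~ +~~ +~~ +~~ +~~ ++ ++ +~~ +~~ +~~ +~~, which concatenate to the answer.

+~~+++++~~+~~+~~+~~+~~+++++~~+~~+~~+~~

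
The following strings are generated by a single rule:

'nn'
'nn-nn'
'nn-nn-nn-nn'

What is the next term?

nn-nn-nn-nn-nn-nn-nn-nn

Every step duplicates the string with '-' between the halves.
One more doubling of nn-nn-nn-nn gives the answer.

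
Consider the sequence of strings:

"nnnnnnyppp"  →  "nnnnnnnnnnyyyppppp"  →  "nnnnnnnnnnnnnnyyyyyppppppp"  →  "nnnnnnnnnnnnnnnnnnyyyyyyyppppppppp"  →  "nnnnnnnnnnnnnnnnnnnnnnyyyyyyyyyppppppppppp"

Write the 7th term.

Reading off run lengths: n runs 6, 10, 14, 18, 22; y runs 1, 3, 5, 7, 9; p runs 3, 5, 7, 9, 11 — each is linear in n (n = 1, 2, …).
Setting n = 7 gives 30, 13, 15 characters in each block.

nnnnnnnnnnnnnnnnnnnnnnnnnnnnnnyyyyyyyyyyyyyppppppppppppppp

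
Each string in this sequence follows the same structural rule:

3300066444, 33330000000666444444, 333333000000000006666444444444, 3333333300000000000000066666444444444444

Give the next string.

33333333330000000000000000000666666444444444444444

Term n consists of 2n 3's, followed by 4n-1 0's, followed by n+1 6's, followed by 3n 4's (n = 1, 2, …).
Setting n = 5 gives 10, 19, 6, 15 characters in each block.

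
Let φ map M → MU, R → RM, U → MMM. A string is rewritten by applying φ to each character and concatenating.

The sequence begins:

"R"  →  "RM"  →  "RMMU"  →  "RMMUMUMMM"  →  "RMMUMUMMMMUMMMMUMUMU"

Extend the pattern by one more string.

RMMUMUMMMMUMMMMUMUMUMUMMMMUMUMUMUMMMMUMMMMUMMM

Applying the rule to each of the 20 symbols of RMMUMUMMMMUMMMMUMUMU gives the pieces RM MU MU MMM MU MMM MU MU MU MU MMM MU MU MU MU MMM MU MMM MU MMM, which concatenate to the answer.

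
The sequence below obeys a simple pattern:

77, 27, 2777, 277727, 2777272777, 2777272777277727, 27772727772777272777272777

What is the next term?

This is a Fibonacci-style word recurrence s(k) = s(k−1)·s(k−2): e.g. 27·77 = 2777.
The next term joins 27772727772777272777272777 and 2777272777277727.

277727277727772727772727772777272777277727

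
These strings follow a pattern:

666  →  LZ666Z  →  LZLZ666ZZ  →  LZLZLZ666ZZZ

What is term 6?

LZLZLZLZLZ666ZZZZZ

Every step adds LZ to the front and Z to the end of the previous string.
From LZLZLZ666ZZZ, 2 further steps: LZLZLZ666ZZZ → LZLZLZLZ666ZZZZ → (answer).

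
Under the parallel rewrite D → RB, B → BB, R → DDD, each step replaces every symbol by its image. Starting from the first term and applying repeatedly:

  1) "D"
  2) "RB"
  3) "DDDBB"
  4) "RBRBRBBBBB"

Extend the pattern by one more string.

DDDBBDDDBBDDDBBBBBBBBBB

Apply φ to RBRBRBBBBB symbol by symbol: R→DDD, B→BB, R→DDD, B→BB, R→DDD, B→BB, B→BB, B→BB, B→BB, B→BB; joined: DDD BB DDD BB DDD BB BB BB BB BB.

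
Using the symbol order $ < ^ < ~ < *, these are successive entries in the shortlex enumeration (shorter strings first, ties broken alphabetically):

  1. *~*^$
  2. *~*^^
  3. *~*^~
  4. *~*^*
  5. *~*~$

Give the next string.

Treat *~*~$ as a base-4 numeral over the given alphabet and add one, carrying through any trailing *'s.

*~*~^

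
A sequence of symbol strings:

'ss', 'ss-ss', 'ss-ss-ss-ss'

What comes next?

ss-ss-ss-ss-ss-ss-ss-ss

Every step duplicates the string with '-' between the halves.
One more doubling of ss-ss-ss-ss gives the answer.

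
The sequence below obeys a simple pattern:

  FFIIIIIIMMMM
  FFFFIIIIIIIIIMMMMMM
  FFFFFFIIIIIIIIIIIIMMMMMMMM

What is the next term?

FFFFFFFFIIIIIIIIIIIIIIIMMMMMMMMMM

Term n consists of 2n F's, followed by 3n+3 I's, followed by 2n+2 M's (n = 1, 2, …).
For the next term, n = 4, so the run lengths are 8, 15, 10.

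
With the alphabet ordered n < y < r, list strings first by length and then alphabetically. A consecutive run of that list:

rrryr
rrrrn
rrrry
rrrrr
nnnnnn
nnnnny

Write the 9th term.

Stepping forward 3 times from nnnnny: nnnnny → nnnnnr → nnnnyn, then the target.

nnnnyy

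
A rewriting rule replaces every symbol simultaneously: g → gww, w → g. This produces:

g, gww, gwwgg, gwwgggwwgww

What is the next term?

Expanding gwwgggwwgww: g→gww, w→g, w→g, g→gww, g→gww, g→gww, w→g, w→g, g→gww, w→g, w→g. Concatenated: gww g g gww gww gww g g gww g g.

gwwgggwwgwwgwwgggwwgg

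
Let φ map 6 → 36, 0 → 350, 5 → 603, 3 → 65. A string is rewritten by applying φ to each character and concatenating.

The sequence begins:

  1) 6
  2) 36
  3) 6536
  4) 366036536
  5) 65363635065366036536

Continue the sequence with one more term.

φ(65363635065366036536) expands symbol-by-symbol to 36 603 65 36 65 36 65 603 350 36 603 65 36 36 350 65 36 603 65 36; joining the 20 pieces gives the next term.

3660365366536656033503660365363635065366036536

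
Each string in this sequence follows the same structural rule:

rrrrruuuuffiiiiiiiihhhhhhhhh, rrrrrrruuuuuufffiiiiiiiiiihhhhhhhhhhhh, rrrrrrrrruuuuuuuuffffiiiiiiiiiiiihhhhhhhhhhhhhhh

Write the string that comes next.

rrrrrrrrrrruuuuuuuuuufffffiiiiiiiiiiiiiihhhhhhhhhhhhhhhhhh

Reading off run lengths: r runs 5, 7, 9; u runs 4, 6, 8; f runs 2, 3, 4; i runs 8, 10, 12; h runs 9, 12, 15 — each is linear in n, where the shown terms are n = 3, 4, 5.
Setting n = 6 gives 11, 10, 5, 14, 18 characters in each block.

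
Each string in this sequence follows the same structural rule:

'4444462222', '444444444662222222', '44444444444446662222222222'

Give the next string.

Term n consists of 4n+1 4's, followed by n 6's, followed by 3n+1 2's (n = 1, 2, …).
For the next term, n = 4, so the run lengths are 17, 4, 13.

4444444444444444466662222222222222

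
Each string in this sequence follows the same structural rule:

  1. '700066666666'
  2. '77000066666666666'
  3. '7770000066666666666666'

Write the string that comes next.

Reading off run lengths: 7 runs 1, 2, 3; 0 runs 3, 4, 5; 6 runs 8, 11, 14 — each is linear in n, where the shown terms are n = 2, 3, 4.
For the next term, n = 5, so the run lengths are 4, 6, 17.

777700000066666666666666666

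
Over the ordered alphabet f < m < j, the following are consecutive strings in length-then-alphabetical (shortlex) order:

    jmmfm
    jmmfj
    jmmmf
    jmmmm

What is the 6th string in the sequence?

jmmjf

Advancing 2 positions from jmmmm through jmmmm → jmmmj reaches term 6.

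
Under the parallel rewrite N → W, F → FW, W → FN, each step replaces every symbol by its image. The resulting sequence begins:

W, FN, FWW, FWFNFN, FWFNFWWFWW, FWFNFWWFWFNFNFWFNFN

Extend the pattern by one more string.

Rewriting the 19 symbols of FWFNFWWFWFNFNFWFNFN one by one yields FW FN FW W FW FN FN FW FN FW W FW W FW FN FW W FW W; concatenated:

FWFNFWWFWFNFNFWFNFWWFWWFWFNFWWFWW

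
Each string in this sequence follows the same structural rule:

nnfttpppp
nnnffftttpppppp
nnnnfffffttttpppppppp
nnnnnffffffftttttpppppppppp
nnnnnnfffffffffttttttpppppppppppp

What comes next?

Reading off run lengths: n runs 2, 3, 4, 5, 6; f runs 1, 3, 5, 7, 9; t runs 2, 3, 4, 5, 6; p runs 4, 6, 8, 10, 12 — each is linear in n (n = 1, 2, …).
For the next term, n = 6, so the run lengths are 7, 11, 7, 14.

nnnnnnnffffffffffftttttttpppppppppppppp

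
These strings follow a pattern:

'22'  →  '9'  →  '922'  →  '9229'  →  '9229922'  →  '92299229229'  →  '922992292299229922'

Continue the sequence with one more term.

This is a Fibonacci-style word recurrence s(k) = s(k−1)·s(k−2): e.g. 9·22 = 922.
Continuing: 922992292299229922 · 92299229229 gives term 8.

92299229229922992292299229229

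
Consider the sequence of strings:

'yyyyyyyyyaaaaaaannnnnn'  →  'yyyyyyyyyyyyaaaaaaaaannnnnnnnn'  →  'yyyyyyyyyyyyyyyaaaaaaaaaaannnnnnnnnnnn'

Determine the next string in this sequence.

yyyyyyyyyyyyyyyyyyaaaaaaaaaaaaannnnnnnnnnnnnnn

Reading off run lengths: y runs 9, 12, 15; a runs 7, 9, 11; n runs 6, 9, 12 — each is linear in n, where the shown terms are n = 2, 3, 4.
At n = 5 the blocks have lengths 18, 13, 15.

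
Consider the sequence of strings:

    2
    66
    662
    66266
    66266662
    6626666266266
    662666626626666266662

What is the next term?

6626666266266662666626626666266266

Each term (from the third on) is the previous term followed by the one before it: term 3 = 66·2 = 662.
Continuing: 662666626626666266662 · 6626666266266 gives term 8.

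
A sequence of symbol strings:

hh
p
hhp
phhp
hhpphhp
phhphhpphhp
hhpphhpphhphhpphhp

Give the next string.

Each term (from the third on) is the two preceding terms concatenated in order: term 3 = hh·p = hhp.
The next term joins phhphhpphhp and hhpphhpphhphhpphhp.

phhphhpphhphhpphhpphhphhpphhp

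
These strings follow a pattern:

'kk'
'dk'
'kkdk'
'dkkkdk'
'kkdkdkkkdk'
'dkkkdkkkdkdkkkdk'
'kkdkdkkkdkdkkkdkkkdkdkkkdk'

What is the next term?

dkkkdkkkdkdkkkdkkkdkdkkkdkdkkkdkkkdkdkkkdk

From term 3 onward, concatenate the second-to-last term with the last: kk·dk = kkdk, dk·kkdk = dkkkdk, …
So term 8 is dkkkdkkkdkdkkkdk·kkdkdkkkdkdkkkdkkkdkdkkkdk.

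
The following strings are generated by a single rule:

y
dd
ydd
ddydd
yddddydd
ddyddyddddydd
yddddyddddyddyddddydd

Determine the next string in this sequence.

ddyddyddddyddyddddyddddyddyddddydd

Each term (from the third on) is the two preceding terms concatenated in order: term 3 = y·dd = ydd.
The next term joins ddyddyddddydd and yddddyddddyddyddddydd.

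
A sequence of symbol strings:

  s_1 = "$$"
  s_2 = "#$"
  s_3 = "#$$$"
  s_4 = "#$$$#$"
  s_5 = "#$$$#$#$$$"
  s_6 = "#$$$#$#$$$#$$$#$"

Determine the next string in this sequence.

This is a Fibonacci-style word recurrence s(k) = s(k−1)·s(k−2): e.g. #$·$$ = #$$$.
The next term joins #$$$#$#$$$#$$$#$ and #$$$#$#$$$.

#$$$#$#$$$#$$$#$#$$$#$#$$$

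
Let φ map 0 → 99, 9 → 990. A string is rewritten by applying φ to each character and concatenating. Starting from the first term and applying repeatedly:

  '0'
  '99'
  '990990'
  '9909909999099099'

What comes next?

99099099990990999909909909909999099099990990

Replace each of the 16 characters of 9909909999099099 in place — 990 990 99 990 990 99 990 990 990 990 99 990 990 99 990 990 — and concatenate.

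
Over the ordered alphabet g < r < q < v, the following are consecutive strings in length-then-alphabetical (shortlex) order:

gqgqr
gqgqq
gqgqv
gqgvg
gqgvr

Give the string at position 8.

gqrgg

Continuing the enumeration 3 steps past gqgvr: gqgvr → gqgvq → gqgvv → (answer).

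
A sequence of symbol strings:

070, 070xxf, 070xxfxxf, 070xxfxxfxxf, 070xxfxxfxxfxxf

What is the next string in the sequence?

Each term is the previous one with xxf appended.
Applying this once more to 070xxfxxfxxfxxf:

070xxfxxfxxfxxfxxf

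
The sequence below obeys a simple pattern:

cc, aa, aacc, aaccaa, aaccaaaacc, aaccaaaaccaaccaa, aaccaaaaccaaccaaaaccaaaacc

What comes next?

aaccaaaaccaaccaaaaccaaaaccaaccaaaaccaaccaa

From term 3 onward, concatenate the last term with the second-to-last: aa·cc = aacc, aacc·aa = aaccaa, …
The next term joins aaccaaaaccaaccaaaaccaaaacc and aaccaaaaccaaccaa.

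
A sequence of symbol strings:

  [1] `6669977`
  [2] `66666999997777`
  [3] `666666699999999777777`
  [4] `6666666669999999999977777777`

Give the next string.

66666666666999999999999997777777777

Reading off run lengths: 6 runs 3, 5, 7, 9; 9 runs 2, 5, 8, 11; 7 runs 2, 4, 6, 8 — each is linear in n (n = 1, 2, …).
At n = 5 the blocks have lengths 11, 14, 10.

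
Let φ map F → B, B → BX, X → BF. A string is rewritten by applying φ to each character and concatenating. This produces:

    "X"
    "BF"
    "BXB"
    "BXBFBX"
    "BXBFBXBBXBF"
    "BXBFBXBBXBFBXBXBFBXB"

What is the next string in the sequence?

BXBFBXBBXBFBXBXBFBXBBXBFBXBFBXBBXBFBX

Applying the rule to each of the 20 symbols of BXBFBXBBXBFBXBXBFBXB gives the pieces BX BF BX B BX BF BX BX BF BX B BX BF BX BF BX B BX BF BX, which concatenate to the answer.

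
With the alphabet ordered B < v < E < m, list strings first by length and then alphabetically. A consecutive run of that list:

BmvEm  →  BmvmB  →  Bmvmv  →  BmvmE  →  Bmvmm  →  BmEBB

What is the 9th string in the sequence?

BmEBm

Continuing the enumeration 3 steps past BmEBB: BmEBB → BmEBv → BmEBE → (answer).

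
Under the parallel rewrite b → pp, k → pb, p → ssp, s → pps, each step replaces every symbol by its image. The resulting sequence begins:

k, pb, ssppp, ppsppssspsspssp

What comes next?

Rewriting the 15 symbols of ppsppssspsspssp one by one yields ssp ssp pps ssp ssp pps pps pps ssp pps pps ssp pps pps ssp; concatenated:

sspsspppssspsspppsppsppssspppsppssspppsppsssp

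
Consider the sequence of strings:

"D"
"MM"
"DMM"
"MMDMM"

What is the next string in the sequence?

DMMMMDMM

From term 3 onward, concatenate the second-to-last term with the last: D·MM = DMM, MM·DMM = MMDMM, …
Continuing: DMM · MMDMM gives term 5.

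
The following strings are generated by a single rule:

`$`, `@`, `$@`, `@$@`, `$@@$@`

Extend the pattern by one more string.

Each term (from the third on) is the two preceding terms concatenated in order: term 3 = $·@ = $@.
The next term joins @$@ and $@@$@.

@$@$@@$@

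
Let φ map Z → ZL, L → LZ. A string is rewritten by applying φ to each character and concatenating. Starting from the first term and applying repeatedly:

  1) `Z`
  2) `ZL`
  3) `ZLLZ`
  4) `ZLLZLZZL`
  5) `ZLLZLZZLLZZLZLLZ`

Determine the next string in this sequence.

Rewriting the 16 symbols of ZLLZLZZLLZZLZLLZ one by one yields ZL LZ LZ ZL LZ ZL ZL LZ LZ ZL ZL LZ ZL LZ LZ ZL; concatenated:

ZLLZLZZLLZZLZLLZLZZLZLLZZLLZLZZL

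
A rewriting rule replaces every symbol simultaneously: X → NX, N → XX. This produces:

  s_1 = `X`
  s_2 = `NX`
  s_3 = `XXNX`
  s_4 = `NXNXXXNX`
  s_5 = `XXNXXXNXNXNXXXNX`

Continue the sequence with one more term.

NXNXXXNXNXNXXXNXXXNXXXNXNXNXXXNX

Replace each of the 16 characters of XXNXXXNXNXNXXXNX in place — NX NX XX NX NX NX XX NX XX NX XX NX NX NX XX NX — and concatenate.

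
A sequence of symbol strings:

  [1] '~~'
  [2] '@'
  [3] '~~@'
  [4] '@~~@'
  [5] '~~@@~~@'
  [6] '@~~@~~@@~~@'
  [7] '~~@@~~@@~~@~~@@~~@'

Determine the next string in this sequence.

This is a Fibonacci-style word recurrence s(k) = s(k−2)·s(k−1): e.g. ~~·@ = ~~@.
The next term joins @~~@~~@@~~@ and ~~@@~~@@~~@~~@@~~@.

@~~@~~@@~~@~~@@~~@@~~@~~@@~~@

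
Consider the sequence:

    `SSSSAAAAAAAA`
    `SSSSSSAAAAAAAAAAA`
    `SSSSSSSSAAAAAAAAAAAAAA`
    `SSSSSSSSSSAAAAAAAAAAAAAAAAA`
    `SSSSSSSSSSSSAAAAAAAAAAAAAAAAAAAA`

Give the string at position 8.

Each string has the form S^{2n} A^{3n+2}, where the shown terms are n = 2, 3, 4, 5, 6.
For term 8, n = 9, so the run lengths are 18, 29.

SSSSSSSSSSSSSSSSSSAAAAAAAAAAAAAAAAAAAAAAAAAAAAA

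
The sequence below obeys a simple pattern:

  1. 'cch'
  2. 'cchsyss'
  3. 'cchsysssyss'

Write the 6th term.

cchsysssysssysssysssyss

Each term is the previous one with syss appended.
From cchsysssyss, 3 further steps: cchsysssyss → cchsysssysssyss → cchsysssysssysssyss → (answer).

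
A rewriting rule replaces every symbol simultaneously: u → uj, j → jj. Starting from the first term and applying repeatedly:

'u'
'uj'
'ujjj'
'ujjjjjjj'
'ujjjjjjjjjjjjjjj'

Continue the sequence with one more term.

φ(ujjjjjjjjjjjjjjj) expands symbol-by-symbol to uj jj jj jj jj jj jj jj jj jj jj jj jj jj jj jj; joining the 16 pieces gives the next term.

ujjjjjjjjjjjjjjjjjjjjjjjjjjjjjjj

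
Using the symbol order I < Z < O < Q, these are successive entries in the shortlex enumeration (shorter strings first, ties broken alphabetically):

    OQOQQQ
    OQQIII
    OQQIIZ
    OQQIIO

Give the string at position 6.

OQQIZI

Advancing 2 positions from OQQIIO through OQQIIO → OQQIIQ reaches term 6.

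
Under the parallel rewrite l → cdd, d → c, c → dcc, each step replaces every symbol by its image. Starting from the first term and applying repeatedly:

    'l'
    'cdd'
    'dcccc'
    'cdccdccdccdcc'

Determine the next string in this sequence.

dcccdccdcccdccdcccdccdcccdccdcc

φ(cdccdccdccdcc) expands symbol-by-symbol to dcc c dcc dcc c dcc dcc c dcc dcc c dcc dcc; joining the 13 pieces gives the next term.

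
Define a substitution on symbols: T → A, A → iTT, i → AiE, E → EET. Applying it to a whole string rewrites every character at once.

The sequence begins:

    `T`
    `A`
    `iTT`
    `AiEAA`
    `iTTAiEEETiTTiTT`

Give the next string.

Rewriting the 15 symbols of iTTAiEEETiTTiTT one by one yields AiE A A iTT AiE EET EET EET A AiE A A AiE A A; concatenated:

AiEAAiTTAiEEETEETEETAAiEAAAiEAA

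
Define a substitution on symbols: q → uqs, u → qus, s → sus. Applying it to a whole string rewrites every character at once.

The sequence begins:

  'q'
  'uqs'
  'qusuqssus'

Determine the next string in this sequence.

uqsqussusqusuqssussusqussus

Expanding qusuqssus: q→uqs, u→qus, s→sus, u→qus, q→uqs, s→sus, s→sus, u→qus, s→sus. Concatenated: uqs qus sus qus uqs sus sus qus sus.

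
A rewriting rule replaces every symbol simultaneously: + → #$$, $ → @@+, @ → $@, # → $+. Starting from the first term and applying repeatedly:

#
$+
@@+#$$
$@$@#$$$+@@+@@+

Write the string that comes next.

@@+$@@@+$@$+@@+@@+@@+#$$$@$@#$$$@$@#$$

φ($@$@#$$$+@@+@@+) expands symbol-by-symbol to @@+ $@ @@+ $@ $+ @@+ @@+ @@+ #$$ $@ $@ #$$ $@ $@ #$$; joining the 15 pieces gives the next term.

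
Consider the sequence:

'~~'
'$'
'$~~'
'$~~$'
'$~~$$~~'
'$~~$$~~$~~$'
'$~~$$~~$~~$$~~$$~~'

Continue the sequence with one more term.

Each term (from the third on) is the previous term followed by the one before it: term 3 = $·~~ = $~~.
Continuing: $~~$$~~$~~$$~~$$~~ · $~~$$~~$~~$ gives term 8.

$~~$$~~$~~$$~~$$~~$~~$$~~$~~$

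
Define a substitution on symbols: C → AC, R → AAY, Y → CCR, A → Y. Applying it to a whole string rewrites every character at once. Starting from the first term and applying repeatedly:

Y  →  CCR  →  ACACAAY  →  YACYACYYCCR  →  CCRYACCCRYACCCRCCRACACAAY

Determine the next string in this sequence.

ACACAAYCCRYACACACAAYCCRYACACACAAYACACAAYYACYACYYCCR

φ(CCRYACCCRYACCCRCCRACACAAY) expands symbol-by-symbol to AC AC AAY CCR Y AC AC AC AAY CCR Y AC AC AC AAY AC AC AAY Y AC Y AC Y Y CCR; joining the 25 pieces gives the next term.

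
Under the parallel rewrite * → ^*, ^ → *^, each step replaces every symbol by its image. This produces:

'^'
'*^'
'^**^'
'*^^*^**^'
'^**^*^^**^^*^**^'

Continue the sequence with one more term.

Applying the rule to each of the 16 symbols of ^**^*^^**^^*^**^ gives the pieces *^ ^* ^* *^ ^* *^ *^ ^* ^* *^ *^ ^* *^ ^* ^* *^, which concatenate to the answer.

*^^*^**^^**^*^^*^**^*^^**^^*^**^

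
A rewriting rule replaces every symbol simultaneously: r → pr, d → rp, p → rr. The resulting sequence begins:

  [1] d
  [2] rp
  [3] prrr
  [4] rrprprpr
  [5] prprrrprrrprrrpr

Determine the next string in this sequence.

Replace each of the 16 characters of prprrrprrrprrrpr in place — rr pr rr pr pr pr rr pr pr pr rr pr pr pr rr pr — and concatenate.

rrprrrprprprrrprprprrrprprprrrpr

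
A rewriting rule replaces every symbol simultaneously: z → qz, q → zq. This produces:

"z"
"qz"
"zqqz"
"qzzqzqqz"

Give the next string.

Expanding qzzqzqqz: q→zq, z→qz, z→qz, q→zq, z→qz, q→zq, q→zq, z→qz. Concatenated: zq qz qz zq qz zq zq qz.

zqqzqzzqqzzqzqqz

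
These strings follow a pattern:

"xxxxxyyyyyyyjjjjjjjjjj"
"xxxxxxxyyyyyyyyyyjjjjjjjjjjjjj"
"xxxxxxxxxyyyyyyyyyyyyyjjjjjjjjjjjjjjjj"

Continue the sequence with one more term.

The n-th term is 2n-1 x's then 3n-2 y's then 3n+1 j's, where the shown terms are n = 3, 4, 5.
Setting n = 6 gives 11, 16, 19 characters in each block.

xxxxxxxxxxxyyyyyyyyyyyyyyyyjjjjjjjjjjjjjjjjjjj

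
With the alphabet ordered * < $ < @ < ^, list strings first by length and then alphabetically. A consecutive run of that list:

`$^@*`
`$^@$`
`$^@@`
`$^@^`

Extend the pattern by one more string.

$^^*

Find the rightmost character of $^@^ below ^, bump it to the next letter, and reset everything to its right to *.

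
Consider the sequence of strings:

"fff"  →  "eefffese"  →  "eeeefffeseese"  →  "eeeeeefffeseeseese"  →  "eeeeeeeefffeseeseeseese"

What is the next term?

Each term wraps the previous one in ee on the left and ese on the right.
So the next term is ee·eeeeeeeefffeseeseeseese·ese.

eeeeeeeeeefffeseeseeseeseese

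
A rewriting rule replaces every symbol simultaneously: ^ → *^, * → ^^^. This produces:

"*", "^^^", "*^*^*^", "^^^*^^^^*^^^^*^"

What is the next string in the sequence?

*^*^*^^^^*^*^*^*^^^^*^*^*^*^^^^*^

Applying the rule to each of the 15 symbols of ^^^*^^^^*^^^^*^ gives the pieces *^ *^ *^ ^^^ *^ *^ *^ *^ ^^^ *^ *^ *^ *^ ^^^ *^, which concatenate to the answer.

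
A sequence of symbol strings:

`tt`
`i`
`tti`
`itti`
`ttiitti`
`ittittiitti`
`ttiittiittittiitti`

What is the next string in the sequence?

From term 3 onward, concatenate the second-to-last term with the last: tt·i = tti, i·tti = itti, …
So term 8 is ittittiitti·ttiittiittittiitti.

ittittiittittiittiittittiitti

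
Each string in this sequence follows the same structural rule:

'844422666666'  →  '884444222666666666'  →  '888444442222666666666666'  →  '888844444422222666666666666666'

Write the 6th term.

888888444444442222222666666666666666666666

The n-th term is n-1 8's then n+1 4's then n 2's then 3n 6's, where the shown terms are n = 2, 3, 4, 5.
For term 6, n = 7, so the run lengths are 6, 8, 7, 21.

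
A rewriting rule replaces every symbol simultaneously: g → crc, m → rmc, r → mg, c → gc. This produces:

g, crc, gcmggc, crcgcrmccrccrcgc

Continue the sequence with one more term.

gcmggccrcgcmgrmcgcgcmggcgcmggccrcgc

Applying the rule to each of the 16 symbols of crcgcrmccrccrcgc gives the pieces gc mg gc crc gc mg rmc gc gc mg gc gc mg gc crc gc, which concatenate to the answer.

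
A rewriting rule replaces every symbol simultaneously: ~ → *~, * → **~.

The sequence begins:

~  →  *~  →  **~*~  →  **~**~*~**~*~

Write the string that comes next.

Rewriting the 13 symbols of **~**~*~**~*~ one by one yields **~ **~ *~ **~ **~ *~ **~ *~ **~ **~ *~ **~ *~; concatenated:

**~**~*~**~**~*~**~*~**~**~*~**~*~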